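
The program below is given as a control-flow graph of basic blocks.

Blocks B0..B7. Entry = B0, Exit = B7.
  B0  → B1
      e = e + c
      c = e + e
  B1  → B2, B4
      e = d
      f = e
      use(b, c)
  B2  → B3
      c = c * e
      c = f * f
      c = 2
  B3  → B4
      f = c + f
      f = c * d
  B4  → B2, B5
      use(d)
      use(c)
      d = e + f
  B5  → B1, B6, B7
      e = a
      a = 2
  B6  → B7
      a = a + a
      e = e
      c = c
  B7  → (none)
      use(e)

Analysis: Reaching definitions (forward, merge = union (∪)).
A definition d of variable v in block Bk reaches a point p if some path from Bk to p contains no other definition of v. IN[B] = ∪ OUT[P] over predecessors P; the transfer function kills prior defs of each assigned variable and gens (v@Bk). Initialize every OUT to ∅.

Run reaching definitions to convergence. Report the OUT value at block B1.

Per-block solution:
  B0: | IN={} | OUT={c@B0, e@B0}
  B1: | IN={a@B5, c@B0, c@B2, d@B4, e@B0, e@B5, f@B1, f@B3} | OUT={a@B5, c@B0, c@B2, d@B4, e@B1, f@B1}
  B2: | IN={a@B5, c@B0, c@B2, d@B4, e@B1, f@B1, f@B3} | OUT={a@B5, c@B2, d@B4, e@B1, f@B1, f@B3}
  B3: | IN={a@B5, c@B2, d@B4, e@B1, f@B1, f@B3} | OUT={a@B5, c@B2, d@B4, e@B1, f@B3}
  B4: | IN={a@B5, c@B0, c@B2, d@B4, e@B1, f@B1, f@B3} | OUT={a@B5, c@B0, c@B2, d@B4, e@B1, f@B1, f@B3}
  B5: | IN={a@B5, c@B0, c@B2, d@B4, e@B1, f@B1, f@B3} | OUT={a@B5, c@B0, c@B2, d@B4, e@B5, f@B1, f@B3}
  B6: | IN={a@B5, c@B0, c@B2, d@B4, e@B5, f@B1, f@B3} | OUT={a@B6, c@B6, d@B4, e@B6, f@B1, f@B3}
  B7: | IN={a@B5, a@B6, c@B0, c@B2, c@B6, d@B4, e@B5, e@B6, f@B1, f@B3} | OUT={a@B5, a@B6, c@B0, c@B2, c@B6, d@B4, e@B5, e@B6, f@B1, f@B3}

Merge at B1: IN[B1] = OUT[B0] ⊔ OUT[B5] = {a@B5, c@B0, c@B2, d@B4, e@B0, e@B5, f@B1, f@B3}
Applying B1's transfer function to that IN value gives OUT[B1] (row B1 above).

Answer: {a@B5, c@B0, c@B2, d@B4, e@B1, f@B1}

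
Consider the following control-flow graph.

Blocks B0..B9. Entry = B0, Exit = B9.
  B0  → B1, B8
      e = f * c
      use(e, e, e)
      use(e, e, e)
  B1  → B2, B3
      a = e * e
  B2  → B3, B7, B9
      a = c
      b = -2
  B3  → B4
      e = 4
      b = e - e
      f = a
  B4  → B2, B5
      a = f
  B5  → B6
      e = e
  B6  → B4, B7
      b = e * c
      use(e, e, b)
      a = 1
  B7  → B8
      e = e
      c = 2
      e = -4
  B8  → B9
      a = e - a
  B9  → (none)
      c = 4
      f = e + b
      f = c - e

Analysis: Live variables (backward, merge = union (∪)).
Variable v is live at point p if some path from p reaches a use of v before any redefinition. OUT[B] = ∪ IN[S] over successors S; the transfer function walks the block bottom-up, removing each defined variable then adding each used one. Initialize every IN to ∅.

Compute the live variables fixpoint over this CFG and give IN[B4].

Answer: {c, e, f}

Working:
Per-block solution:
  B0:   IN={a, b, c, f}   OUT={a, b, c, e}
  B1:   IN={c, e}   OUT={a, c, e}
  B2:   IN={c, e}   OUT={a, b, c, e}
  B3:   IN={a, c}   OUT={c, e, f}
  B4:   IN={c, e, f}   OUT={c, e, f}
  B5:   IN={c, e, f}   OUT={c, e, f}
  B6:   IN={c, e, f}   OUT={a, b, c, e, f}
  B7:   IN={a, b, e}   OUT={a, b, e}
  B8:   IN={a, b, e}   OUT={b, e}
  B9:   IN={b, e}   OUT={}

Merge at B4: OUT[B4] = IN[B2] ⊔ IN[B5] = {c, e, f}
Applying B4's transfer function to that OUT value gives IN[B4] (row B4 above).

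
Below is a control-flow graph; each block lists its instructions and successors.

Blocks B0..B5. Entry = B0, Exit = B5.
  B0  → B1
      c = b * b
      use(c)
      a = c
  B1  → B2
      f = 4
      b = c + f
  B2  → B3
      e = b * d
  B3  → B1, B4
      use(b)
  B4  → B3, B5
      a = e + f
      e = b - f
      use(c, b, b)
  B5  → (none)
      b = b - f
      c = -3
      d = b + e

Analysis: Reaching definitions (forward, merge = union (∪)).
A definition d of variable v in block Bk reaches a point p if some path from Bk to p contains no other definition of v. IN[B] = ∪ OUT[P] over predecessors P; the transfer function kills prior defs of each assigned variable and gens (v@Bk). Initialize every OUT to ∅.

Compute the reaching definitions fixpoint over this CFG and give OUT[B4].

Per-block solution:
  B0:  IN={}  OUT={a@B0, c@B0}
  B1:  IN={a@B0, a@B4, b@B1, c@B0, e@B2, e@B4, f@B1}  OUT={a@B0, a@B4, b@B1, c@B0, e@B2, e@B4, f@B1}
  B2:  IN={a@B0, a@B4, b@B1, c@B0, e@B2, e@B4, f@B1}  OUT={a@B0, a@B4, b@B1, c@B0, e@B2, f@B1}
  B3:  IN={a@B0, a@B4, b@B1, c@B0, e@B2, e@B4, f@B1}  OUT={a@B0, a@B4, b@B1, c@B0, e@B2, e@B4, f@B1}
  B4:  IN={a@B0, a@B4, b@B1, c@B0, e@B2, e@B4, f@B1}  OUT={a@B4, b@B1, c@B0, e@B4, f@B1}
  B5:  IN={a@B4, b@B1, c@B0, e@B4, f@B1}  OUT={a@B4, b@B5, c@B5, d@B5, e@B4, f@B1}

Merge at B4: IN[B4] = OUT[B3] = {a@B0, a@B4, b@B1, c@B0, e@B2, e@B4, f@B1}
Applying B4's transfer function to that IN value gives OUT[B4] (row B4 above).

Answer: {a@B4, b@B1, c@B0, e@B4, f@B1}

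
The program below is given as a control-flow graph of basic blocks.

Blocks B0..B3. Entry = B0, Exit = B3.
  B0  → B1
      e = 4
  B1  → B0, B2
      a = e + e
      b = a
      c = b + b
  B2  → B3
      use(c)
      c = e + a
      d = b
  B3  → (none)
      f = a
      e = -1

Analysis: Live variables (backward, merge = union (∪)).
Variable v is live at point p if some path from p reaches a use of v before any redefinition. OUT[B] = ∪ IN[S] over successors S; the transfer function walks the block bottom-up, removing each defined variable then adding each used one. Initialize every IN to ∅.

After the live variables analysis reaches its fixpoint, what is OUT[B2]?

Answer: {a}

Working:
Per-block solution:
  B0: | IN={} | OUT={e}
  B1: | IN={e} | OUT={a, b, c, e}
  B2: | IN={a, b, c, e} | OUT={a}
  B3: | IN={a} | OUT={}

Merge at B2: OUT[B2] = IN[B3] = {a}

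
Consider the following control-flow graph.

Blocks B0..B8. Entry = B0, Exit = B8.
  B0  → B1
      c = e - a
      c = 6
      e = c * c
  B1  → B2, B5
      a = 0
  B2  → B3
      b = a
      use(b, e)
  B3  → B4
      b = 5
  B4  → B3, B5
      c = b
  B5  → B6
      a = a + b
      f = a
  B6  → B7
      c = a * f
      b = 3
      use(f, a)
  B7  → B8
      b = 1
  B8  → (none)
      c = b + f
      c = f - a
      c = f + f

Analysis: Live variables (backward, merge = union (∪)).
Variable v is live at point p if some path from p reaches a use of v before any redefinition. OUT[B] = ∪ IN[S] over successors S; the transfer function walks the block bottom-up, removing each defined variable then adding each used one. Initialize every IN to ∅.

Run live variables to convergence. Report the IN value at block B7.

Fixpoint table:
  B0:   IN={a, b, e}   OUT={b, e}
  B1:   IN={b, e}   OUT={a, b, e}
  B2:   IN={a, e}   OUT={a}
  B3:   IN={a}   OUT={a, b}
  B4:   IN={a, b}   OUT={a, b}
  B5:   IN={a, b}   OUT={a, f}
  B6:   IN={a, f}   OUT={a, f}
  B7:   IN={a, f}   OUT={a, b, f}
  B8:   IN={a, b, f}   OUT={}

Merge at B7: OUT[B7] = IN[B8] = {a, b, f}
Applying B7's transfer function to that OUT value gives IN[B7] (row B7 above).

Answer: {a, f}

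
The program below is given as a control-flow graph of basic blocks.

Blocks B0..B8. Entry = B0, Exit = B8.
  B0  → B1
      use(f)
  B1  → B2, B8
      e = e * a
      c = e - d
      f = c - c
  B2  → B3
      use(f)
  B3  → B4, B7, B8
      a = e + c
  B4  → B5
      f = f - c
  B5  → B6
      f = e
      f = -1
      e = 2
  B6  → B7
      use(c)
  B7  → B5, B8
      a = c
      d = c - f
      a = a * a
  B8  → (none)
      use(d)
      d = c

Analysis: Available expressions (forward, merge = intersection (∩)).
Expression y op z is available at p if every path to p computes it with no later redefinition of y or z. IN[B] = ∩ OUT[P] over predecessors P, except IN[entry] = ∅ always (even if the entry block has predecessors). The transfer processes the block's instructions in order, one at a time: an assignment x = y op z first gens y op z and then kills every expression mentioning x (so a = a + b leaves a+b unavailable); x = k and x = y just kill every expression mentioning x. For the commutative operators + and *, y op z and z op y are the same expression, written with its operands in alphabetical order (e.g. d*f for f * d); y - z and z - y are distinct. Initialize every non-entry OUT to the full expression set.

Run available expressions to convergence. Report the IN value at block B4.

Answer: {c+e, c-c, e-d}

Derivation:
Fixpoint table:
  B0:   IN={}   OUT={}
  B1:   IN={}   OUT={c-c, e-d}
  B2:   IN={c-c, e-d}   OUT={c-c, e-d}
  B3:   IN={c-c, e-d}   OUT={c+e, c-c, e-d}
  B4:   IN={c+e, c-c, e-d}   OUT={c+e, c-c, e-d}
  B5:   IN={c-c}   OUT={c-c}
  B6:   IN={c-c}   OUT={c-c}
  B7:   IN={c-c}   OUT={c-c, c-f}
  B8:   IN={c-c}   OUT={c-c}

Merge at B4: IN[B4] = OUT[B3] = {c+e, c-c, e-d}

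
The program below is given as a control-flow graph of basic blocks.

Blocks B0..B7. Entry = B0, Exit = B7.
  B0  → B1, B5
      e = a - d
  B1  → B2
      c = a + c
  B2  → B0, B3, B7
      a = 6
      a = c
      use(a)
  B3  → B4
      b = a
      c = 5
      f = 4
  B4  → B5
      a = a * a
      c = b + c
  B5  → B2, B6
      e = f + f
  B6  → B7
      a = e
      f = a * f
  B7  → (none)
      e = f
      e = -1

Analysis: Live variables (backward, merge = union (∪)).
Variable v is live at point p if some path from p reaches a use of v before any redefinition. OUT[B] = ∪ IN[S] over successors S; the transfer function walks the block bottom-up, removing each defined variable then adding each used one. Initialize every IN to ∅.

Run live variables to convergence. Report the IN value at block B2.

Fixpoint table:
  B0:  IN={a, c, d, f}  OUT={a, c, d, f}
  B1:  IN={a, c, d, f}  OUT={c, d, f}
  B2:  IN={c, d, f}  OUT={a, c, d, f}
  B3:  IN={a, d}  OUT={a, b, c, d, f}
  B4:  IN={a, b, c, d, f}  OUT={c, d, f}
  B5:  IN={c, d, f}  OUT={c, d, e, f}
  B6:  IN={e, f}  OUT={f}
  B7:  IN={f}  OUT={}

Merge at B2: OUT[B2] = IN[B0] ⊔ IN[B3] ⊔ IN[B7] = {a, c, d, f}
Applying B2's transfer function to that OUT value gives IN[B2] (row B2 above).

Answer: {c, d, f}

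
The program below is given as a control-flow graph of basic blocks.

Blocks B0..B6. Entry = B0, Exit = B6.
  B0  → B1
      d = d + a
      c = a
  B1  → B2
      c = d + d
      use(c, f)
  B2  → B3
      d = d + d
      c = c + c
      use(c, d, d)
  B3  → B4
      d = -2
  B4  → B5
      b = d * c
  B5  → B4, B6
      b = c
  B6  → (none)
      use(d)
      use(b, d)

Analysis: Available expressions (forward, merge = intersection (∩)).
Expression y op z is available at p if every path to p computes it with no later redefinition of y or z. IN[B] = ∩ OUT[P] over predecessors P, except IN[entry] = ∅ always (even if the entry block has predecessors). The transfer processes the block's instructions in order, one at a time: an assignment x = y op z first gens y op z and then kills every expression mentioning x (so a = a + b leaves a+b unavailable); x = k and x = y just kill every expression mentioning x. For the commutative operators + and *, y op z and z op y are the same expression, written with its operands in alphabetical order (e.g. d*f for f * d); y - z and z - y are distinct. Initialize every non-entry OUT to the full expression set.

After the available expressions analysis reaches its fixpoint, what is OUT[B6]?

Per-block solution:
  B0: | IN={} | OUT={}
  B1: | IN={} | OUT={d+d}
  B2: | IN={d+d} | OUT={}
  B3: | IN={} | OUT={}
  B4: | IN={} | OUT={c*d}
  B5: | IN={c*d} | OUT={c*d}
  B6: | IN={c*d} | OUT={c*d}

Merge at B6: IN[B6] = OUT[B5] = {c*d}
Applying B6's transfer function to that IN value gives OUT[B6] (row B6 above).

Answer: {c*d}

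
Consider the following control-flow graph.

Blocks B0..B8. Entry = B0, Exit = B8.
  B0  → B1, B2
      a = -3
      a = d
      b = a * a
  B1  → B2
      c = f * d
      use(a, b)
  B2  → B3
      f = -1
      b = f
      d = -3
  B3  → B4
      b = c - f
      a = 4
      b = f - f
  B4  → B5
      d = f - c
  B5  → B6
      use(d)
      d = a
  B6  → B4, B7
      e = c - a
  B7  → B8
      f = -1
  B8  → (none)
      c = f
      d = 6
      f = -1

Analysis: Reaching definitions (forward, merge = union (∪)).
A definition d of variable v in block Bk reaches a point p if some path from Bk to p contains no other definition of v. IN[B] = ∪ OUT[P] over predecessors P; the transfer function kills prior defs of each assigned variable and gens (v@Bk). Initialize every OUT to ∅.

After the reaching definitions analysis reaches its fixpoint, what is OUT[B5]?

Answer: {a@B3, b@B3, c@B1, d@B5, e@B6, f@B2}

Trace:
Converged values:
  B0: | IN={} | OUT={a@B0, b@B0}
  B1: | IN={a@B0, b@B0} | OUT={a@B0, b@B0, c@B1}
  B2: | IN={a@B0, b@B0, c@B1} | OUT={a@B0, b@B2, c@B1, d@B2, f@B2}
  B3: | IN={a@B0, b@B2, c@B1, d@B2, f@B2} | OUT={a@B3, b@B3, c@B1, d@B2, f@B2}
  B4: | IN={a@B3, b@B3, c@B1, d@B2, d@B5, e@B6, f@B2} | OUT={a@B3, b@B3, c@B1, d@B4, e@B6, f@B2}
  B5: | IN={a@B3, b@B3, c@B1, d@B4, e@B6, f@B2} | OUT={a@B3, b@B3, c@B1, d@B5, e@B6, f@B2}
  B6: | IN={a@B3, b@B3, c@B1, d@B5, e@B6, f@B2} | OUT={a@B3, b@B3, c@B1, d@B5, e@B6, f@B2}
  B7: | IN={a@B3, b@B3, c@B1, d@B5, e@B6, f@B2} | OUT={a@B3, b@B3, c@B1, d@B5, e@B6, f@B7}
  B8: | IN={a@B3, b@B3, c@B1, d@B5, e@B6, f@B7} | OUT={a@B3, b@B3, c@B8, d@B8, e@B6, f@B8}

Merge at B5: IN[B5] = OUT[B4] = {a@B3, b@B3, c@B1, d@B4, e@B6, f@B2}
Applying B5's transfer function to that IN value gives OUT[B5] (row B5 above).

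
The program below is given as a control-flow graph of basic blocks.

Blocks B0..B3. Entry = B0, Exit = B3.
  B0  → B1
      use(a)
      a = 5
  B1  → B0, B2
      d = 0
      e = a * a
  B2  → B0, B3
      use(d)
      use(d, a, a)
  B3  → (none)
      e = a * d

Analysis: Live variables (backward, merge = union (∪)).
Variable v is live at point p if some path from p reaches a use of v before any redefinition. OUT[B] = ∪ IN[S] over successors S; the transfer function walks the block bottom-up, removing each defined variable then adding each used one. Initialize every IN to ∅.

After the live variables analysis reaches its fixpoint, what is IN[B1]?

Answer: {a}

Trace:
Per-block solution:
  B0:  IN={a}  OUT={a}
  B1:  IN={a}  OUT={a, d}
  B2:  IN={a, d}  OUT={a, d}
  B3:  IN={a, d}  OUT={}

Merge at B1: OUT[B1] = IN[B0] ⊔ IN[B2] = {a, d}
Applying B1's transfer function to that OUT value gives IN[B1] (row B1 above).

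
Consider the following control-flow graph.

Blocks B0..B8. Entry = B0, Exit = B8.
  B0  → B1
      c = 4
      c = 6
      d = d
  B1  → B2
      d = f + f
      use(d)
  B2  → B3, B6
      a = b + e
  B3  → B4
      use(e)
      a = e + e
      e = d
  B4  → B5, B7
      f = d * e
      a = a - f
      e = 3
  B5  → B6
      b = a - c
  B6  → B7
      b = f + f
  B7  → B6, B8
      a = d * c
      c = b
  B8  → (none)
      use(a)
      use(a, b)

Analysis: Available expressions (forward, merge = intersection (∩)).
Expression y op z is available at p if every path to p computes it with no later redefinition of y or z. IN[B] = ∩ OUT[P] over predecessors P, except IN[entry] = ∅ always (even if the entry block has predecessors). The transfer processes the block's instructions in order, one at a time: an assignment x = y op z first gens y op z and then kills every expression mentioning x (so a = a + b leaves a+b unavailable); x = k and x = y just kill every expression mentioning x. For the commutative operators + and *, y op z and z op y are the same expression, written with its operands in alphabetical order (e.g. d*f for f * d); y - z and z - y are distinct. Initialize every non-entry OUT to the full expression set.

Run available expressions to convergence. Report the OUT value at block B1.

Answer: {f+f}

Trace:
Per-block solution:
  B0:  IN={}  OUT={}
  B1:  IN={}  OUT={f+f}
  B2:  IN={f+f}  OUT={b+e, f+f}
  B3:  IN={b+e, f+f}  OUT={f+f}
  B4:  IN={f+f}  OUT={}
  B5:  IN={}  OUT={a-c}
  B6:  IN={}  OUT={f+f}
  B7:  IN={}  OUT={}
  B8:  IN={}  OUT={}

Merge at B1: IN[B1] = OUT[B0] = {}
Applying B1's transfer function to that IN value gives OUT[B1] (row B1 above).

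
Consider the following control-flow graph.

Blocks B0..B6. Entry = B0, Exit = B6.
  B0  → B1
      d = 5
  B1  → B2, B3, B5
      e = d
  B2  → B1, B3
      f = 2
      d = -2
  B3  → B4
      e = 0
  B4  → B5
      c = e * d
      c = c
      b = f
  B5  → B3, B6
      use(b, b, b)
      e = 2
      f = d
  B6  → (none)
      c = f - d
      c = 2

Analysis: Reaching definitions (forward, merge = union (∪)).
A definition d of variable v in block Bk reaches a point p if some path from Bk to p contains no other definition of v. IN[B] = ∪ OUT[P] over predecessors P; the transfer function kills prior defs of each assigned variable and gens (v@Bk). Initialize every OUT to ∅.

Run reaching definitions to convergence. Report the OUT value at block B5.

Answer: {b@B4, c@B4, d@B0, d@B2, e@B5, f@B5}

Working:
Fixpoint table:
  B0:  IN={}  OUT={d@B0}
  B1:  IN={d@B0, d@B2, e@B1, f@B2}  OUT={d@B0, d@B2, e@B1, f@B2}
  B2:  IN={d@B0, d@B2, e@B1, f@B2}  OUT={d@B2, e@B1, f@B2}
  B3:  IN={b@B4, c@B4, d@B0, d@B2, e@B1, e@B5, f@B2, f@B5}  OUT={b@B4, c@B4, d@B0, d@B2, e@B3, f@B2, f@B5}
  B4:  IN={b@B4, c@B4, d@B0, d@B2, e@B3, f@B2, f@B5}  OUT={b@B4, c@B4, d@B0, d@B2, e@B3, f@B2, f@B5}
  B5:  IN={b@B4, c@B4, d@B0, d@B2, e@B1, e@B3, f@B2, f@B5}  OUT={b@B4, c@B4, d@B0, d@B2, e@B5, f@B5}
  B6:  IN={b@B4, c@B4, d@B0, d@B2, e@B5, f@B5}  OUT={b@B4, c@B6, d@B0, d@B2, e@B5, f@B5}

Merge at B5: IN[B5] = OUT[B1] ⊔ OUT[B4] = {b@B4, c@B4, d@B0, d@B2, e@B1, e@B3, f@B2, f@B5}
Applying B5's transfer function to that IN value gives OUT[B5] (row B5 above).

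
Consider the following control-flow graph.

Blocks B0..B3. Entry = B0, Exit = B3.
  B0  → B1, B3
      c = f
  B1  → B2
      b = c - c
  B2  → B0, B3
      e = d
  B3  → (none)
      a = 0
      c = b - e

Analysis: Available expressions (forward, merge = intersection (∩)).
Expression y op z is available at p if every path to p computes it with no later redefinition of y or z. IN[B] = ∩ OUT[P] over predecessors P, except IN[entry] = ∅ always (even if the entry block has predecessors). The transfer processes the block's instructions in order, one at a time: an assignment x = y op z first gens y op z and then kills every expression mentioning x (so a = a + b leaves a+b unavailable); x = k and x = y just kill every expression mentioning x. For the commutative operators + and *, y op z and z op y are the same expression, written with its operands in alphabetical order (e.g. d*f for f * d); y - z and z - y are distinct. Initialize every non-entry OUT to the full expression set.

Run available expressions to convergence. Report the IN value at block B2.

Fixpoint table:
  B0:  IN={}  OUT={}
  B1:  IN={}  OUT={c-c}
  B2:  IN={c-c}  OUT={c-c}
  B3:  IN={}  OUT={b-e}

Merge at B2: IN[B2] = OUT[B1] = {c-c}

Answer: {c-c}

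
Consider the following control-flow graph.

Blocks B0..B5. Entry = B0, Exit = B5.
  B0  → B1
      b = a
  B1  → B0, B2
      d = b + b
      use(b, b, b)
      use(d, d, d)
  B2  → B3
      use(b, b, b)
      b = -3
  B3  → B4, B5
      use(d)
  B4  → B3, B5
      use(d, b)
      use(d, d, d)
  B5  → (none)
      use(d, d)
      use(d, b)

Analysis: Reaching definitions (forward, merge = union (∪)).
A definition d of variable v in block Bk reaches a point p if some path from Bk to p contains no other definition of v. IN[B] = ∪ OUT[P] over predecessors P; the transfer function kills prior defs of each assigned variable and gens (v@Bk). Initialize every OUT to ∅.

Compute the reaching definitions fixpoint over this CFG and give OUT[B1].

Answer: {b@B0, d@B1}

Trace:
Per-block solution:
  B0:   IN={b@B0, d@B1}   OUT={b@B0, d@B1}
  B1:   IN={b@B0, d@B1}   OUT={b@B0, d@B1}
  B2:   IN={b@B0, d@B1}   OUT={b@B2, d@B1}
  B3:   IN={b@B2, d@B1}   OUT={b@B2, d@B1}
  B4:   IN={b@B2, d@B1}   OUT={b@B2, d@B1}
  B5:   IN={b@B2, d@B1}   OUT={b@B2, d@B1}

Merge at B1: IN[B1] = OUT[B0] = {b@B0, d@B1}
Applying B1's transfer function to that IN value gives OUT[B1] (row B1 above).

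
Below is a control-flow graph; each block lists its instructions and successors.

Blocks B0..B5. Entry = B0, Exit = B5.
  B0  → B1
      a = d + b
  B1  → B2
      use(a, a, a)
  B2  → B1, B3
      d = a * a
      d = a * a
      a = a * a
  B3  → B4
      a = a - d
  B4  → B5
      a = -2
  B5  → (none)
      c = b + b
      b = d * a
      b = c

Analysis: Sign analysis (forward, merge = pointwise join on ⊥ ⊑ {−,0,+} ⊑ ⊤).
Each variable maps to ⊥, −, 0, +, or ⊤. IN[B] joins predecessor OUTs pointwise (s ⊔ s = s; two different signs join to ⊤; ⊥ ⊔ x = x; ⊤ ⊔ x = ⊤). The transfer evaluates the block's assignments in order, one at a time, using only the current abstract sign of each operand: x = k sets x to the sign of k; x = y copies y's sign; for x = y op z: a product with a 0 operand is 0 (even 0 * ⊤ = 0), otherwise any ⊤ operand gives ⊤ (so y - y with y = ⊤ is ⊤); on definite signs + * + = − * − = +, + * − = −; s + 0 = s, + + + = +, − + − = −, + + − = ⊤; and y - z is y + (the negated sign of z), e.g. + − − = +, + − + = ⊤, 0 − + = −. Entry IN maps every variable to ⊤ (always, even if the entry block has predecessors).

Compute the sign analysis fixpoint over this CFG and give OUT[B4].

Answer: {a: -, b: ⊤, c: ⊤, d: ⊤, e: ⊤, f: ⊤}

Derivation:
Fixpoint table:
  B0: | IN=(all ⊤) | OUT=(all ⊤)
  B1: | IN=(all ⊤) | OUT=(all ⊤)
  B2: | IN=(all ⊤) | OUT=(all ⊤)
  B3: | IN=(all ⊤) | OUT=(all ⊤)
  B4: | IN=(all ⊤) | OUT={a:-; rest ⊤}
  B5: | IN={a:-; rest ⊤} | OUT={a:-; rest ⊤}

Merge at B4: IN[B4] = OUT[B3] = {a: ⊤, b: ⊤, c: ⊤, d: ⊤, e: ⊤, f: ⊤}
Applying B4's transfer function to that IN value gives OUT[B4] (row B4 above).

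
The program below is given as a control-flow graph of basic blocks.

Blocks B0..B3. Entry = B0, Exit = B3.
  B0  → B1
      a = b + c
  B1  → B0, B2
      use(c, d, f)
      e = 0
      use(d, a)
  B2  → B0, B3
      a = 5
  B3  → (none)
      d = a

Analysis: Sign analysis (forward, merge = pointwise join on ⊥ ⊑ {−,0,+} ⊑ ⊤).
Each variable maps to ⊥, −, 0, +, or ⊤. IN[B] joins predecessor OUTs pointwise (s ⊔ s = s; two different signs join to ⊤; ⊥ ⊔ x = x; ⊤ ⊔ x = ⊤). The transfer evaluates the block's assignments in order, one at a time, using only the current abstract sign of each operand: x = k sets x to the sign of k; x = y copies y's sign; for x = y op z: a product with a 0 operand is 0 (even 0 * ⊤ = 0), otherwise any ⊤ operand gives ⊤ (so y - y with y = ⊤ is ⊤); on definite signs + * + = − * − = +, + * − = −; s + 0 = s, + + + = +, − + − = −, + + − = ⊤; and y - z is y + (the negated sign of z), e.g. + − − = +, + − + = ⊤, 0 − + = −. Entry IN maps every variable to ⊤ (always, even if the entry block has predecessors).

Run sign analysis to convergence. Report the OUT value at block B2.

Converged values:
  B0:  IN=(all ⊤)  OUT=(all ⊤)
  B1:  IN=(all ⊤)  OUT={e:0; rest ⊤}
  B2:  IN={e:0; rest ⊤}  OUT={a:+, e:0; rest ⊤}
  B3:  IN={a:+, e:0; rest ⊤}  OUT={a:+, d:+, e:0; rest ⊤}

Merge at B2: IN[B2] = OUT[B1] = {a: ⊤, b: ⊤, c: ⊤, d: ⊤, e: 0, f: ⊤}
Applying B2's transfer function to that IN value gives OUT[B2] (row B2 above).

Answer: {a: +, b: ⊤, c: ⊤, d: ⊤, e: 0, f: ⊤}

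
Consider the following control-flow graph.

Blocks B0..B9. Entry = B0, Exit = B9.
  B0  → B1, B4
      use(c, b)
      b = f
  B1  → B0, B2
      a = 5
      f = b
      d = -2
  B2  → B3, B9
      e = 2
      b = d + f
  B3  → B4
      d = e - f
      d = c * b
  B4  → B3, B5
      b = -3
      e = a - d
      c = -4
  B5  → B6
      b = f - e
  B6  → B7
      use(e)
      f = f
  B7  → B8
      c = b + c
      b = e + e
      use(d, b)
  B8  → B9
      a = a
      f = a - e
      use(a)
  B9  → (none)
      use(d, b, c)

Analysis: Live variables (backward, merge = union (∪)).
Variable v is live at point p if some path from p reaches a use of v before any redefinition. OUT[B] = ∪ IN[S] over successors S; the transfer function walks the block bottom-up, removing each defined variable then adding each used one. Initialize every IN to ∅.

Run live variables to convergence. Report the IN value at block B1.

Answer: {b, c}

Trace:
Fixpoint table:
  B0:   IN={a, b, c, d, f}   OUT={a, b, c, d, f}
  B1:   IN={b, c}   OUT={a, b, c, d, f}
  B2:   IN={a, c, d, f}   OUT={a, b, c, d, e, f}
  B3:   IN={a, b, c, e, f}   OUT={a, d, f}
  B4:   IN={a, d, f}   OUT={a, b, c, d, e, f}
  B5:   IN={a, c, d, e, f}   OUT={a, b, c, d, e, f}
  B6:   IN={a, b, c, d, e, f}   OUT={a, b, c, d, e}
  B7:   IN={a, b, c, d, e}   OUT={a, b, c, d, e}
  B8:   IN={a, b, c, d, e}   OUT={b, c, d}
  B9:   IN={b, c, d}   OUT={}

Merge at B1: OUT[B1] = IN[B0] ⊔ IN[B2] = {a, b, c, d, f}
Applying B1's transfer function to that OUT value gives IN[B1] (row B1 above).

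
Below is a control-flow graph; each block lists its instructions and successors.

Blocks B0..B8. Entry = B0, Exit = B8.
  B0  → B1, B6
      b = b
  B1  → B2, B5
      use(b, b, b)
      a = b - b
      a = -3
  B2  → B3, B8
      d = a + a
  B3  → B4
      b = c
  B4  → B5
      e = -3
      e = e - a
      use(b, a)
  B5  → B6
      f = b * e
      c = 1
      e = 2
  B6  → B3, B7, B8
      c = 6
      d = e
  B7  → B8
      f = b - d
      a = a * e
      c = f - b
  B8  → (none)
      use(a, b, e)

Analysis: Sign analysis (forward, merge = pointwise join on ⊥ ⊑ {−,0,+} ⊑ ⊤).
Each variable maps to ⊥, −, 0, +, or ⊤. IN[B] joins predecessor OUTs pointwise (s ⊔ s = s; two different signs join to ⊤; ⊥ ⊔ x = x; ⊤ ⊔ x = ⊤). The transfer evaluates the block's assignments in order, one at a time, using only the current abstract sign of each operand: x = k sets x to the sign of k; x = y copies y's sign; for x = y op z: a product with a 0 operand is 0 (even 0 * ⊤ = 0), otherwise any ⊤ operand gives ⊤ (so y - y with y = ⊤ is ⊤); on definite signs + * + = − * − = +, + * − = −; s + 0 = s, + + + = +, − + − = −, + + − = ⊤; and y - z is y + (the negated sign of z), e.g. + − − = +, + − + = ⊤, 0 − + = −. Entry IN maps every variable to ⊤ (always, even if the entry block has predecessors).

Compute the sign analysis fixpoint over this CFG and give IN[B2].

Converged values:
  B0:  IN=(all ⊤)  OUT=(all ⊤)
  B1:  IN=(all ⊤)  OUT={a:-; rest ⊤}
  B2:  IN={a:-; rest ⊤}  OUT={a:-, d:-; rest ⊤}
  B3:  IN=(all ⊤)  OUT=(all ⊤)
  B4:  IN=(all ⊤)  OUT=(all ⊤)
  B5:  IN=(all ⊤)  OUT={c:+, e:+; rest ⊤}
  B6:  IN=(all ⊤)  OUT={c:+; rest ⊤}
  B7:  IN={c:+; rest ⊤}  OUT=(all ⊤)
  B8:  IN=(all ⊤)  OUT=(all ⊤)

Merge at B2: IN[B2] = OUT[B1] = {a: -, b: ⊤, c: ⊤, d: ⊤, e: ⊤, f: ⊤}

Answer: {a: -, b: ⊤, c: ⊤, d: ⊤, e: ⊤, f: ⊤}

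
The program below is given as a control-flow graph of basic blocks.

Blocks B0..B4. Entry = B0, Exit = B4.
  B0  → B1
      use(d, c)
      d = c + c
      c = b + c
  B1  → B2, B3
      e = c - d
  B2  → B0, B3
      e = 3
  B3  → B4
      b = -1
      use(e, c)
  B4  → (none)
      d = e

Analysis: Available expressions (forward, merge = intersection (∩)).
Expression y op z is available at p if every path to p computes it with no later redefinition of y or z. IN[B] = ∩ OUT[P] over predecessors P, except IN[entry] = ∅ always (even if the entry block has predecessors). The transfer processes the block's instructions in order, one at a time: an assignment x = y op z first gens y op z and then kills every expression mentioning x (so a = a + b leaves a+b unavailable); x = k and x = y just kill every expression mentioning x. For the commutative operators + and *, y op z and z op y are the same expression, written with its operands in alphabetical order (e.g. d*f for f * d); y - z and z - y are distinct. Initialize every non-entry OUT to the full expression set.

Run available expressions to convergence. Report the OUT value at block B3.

Answer: {c-d}

Derivation:
Converged values:
  B0:  IN={}  OUT={}
  B1:  IN={}  OUT={c-d}
  B2:  IN={c-d}  OUT={c-d}
  B3:  IN={c-d}  OUT={c-d}
  B4:  IN={c-d}  OUT={}

Merge at B3: IN[B3] = OUT[B1] ∩ OUT[B2] = {c-d}
Applying B3's transfer function to that IN value gives OUT[B3] (row B3 above).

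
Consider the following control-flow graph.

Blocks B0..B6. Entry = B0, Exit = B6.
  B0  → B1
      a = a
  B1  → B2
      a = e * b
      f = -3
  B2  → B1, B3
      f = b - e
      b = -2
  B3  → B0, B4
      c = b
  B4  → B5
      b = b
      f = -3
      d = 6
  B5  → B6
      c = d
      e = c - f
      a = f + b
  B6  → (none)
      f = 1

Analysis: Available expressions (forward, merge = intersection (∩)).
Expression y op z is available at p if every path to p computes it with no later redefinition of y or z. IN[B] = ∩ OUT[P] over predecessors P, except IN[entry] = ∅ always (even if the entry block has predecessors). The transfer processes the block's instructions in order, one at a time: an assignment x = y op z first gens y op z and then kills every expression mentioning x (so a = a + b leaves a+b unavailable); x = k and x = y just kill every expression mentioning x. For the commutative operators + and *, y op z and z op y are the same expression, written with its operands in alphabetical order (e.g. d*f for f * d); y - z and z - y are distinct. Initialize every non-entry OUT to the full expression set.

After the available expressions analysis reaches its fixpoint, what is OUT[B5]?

Converged values:
  B0:  IN={}  OUT={}
  B1:  IN={}  OUT={b*e}
  B2:  IN={b*e}  OUT={}
  B3:  IN={}  OUT={}
  B4:  IN={}  OUT={}
  B5:  IN={}  OUT={b+f, c-f}
  B6:  IN={b+f, c-f}  OUT={}

Merge at B5: IN[B5] = OUT[B4] = {}
Applying B5's transfer function to that IN value gives OUT[B5] (row B5 above).

Answer: {b+f, c-f}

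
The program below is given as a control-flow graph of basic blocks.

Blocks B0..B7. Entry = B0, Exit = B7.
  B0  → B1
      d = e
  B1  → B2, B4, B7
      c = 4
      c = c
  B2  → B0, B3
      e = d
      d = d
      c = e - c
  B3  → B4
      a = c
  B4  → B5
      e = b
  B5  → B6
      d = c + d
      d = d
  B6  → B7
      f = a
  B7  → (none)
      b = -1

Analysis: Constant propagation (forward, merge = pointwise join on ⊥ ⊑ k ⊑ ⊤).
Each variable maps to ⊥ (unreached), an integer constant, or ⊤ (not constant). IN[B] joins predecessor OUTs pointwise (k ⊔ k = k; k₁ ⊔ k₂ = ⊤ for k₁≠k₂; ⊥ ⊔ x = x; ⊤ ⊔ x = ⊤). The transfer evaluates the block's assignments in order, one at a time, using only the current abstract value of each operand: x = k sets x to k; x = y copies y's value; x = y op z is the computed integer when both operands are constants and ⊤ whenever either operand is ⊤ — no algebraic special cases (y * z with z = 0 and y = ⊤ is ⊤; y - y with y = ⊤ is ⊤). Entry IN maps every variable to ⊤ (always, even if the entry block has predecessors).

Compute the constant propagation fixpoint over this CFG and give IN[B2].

Answer: {a: ⊤, b: ⊤, c: 4, d: ⊤, e: ⊤, f: ⊤}

Working:
Converged values:
  B0:   IN=(all ⊤)   OUT=(all ⊤)
  B1:   IN=(all ⊤)   OUT={c:4; rest ⊤}
  B2:   IN={c:4; rest ⊤}   OUT=(all ⊤)
  B3:   IN=(all ⊤)   OUT=(all ⊤)
  B4:   IN=(all ⊤)   OUT=(all ⊤)
  B5:   IN=(all ⊤)   OUT=(all ⊤)
  B6:   IN=(all ⊤)   OUT=(all ⊤)
  B7:   IN=(all ⊤)   OUT={b:-1; rest ⊤}

Merge at B2: IN[B2] = OUT[B1] = {a: ⊤, b: ⊤, c: 4, d: ⊤, e: ⊤, f: ⊤}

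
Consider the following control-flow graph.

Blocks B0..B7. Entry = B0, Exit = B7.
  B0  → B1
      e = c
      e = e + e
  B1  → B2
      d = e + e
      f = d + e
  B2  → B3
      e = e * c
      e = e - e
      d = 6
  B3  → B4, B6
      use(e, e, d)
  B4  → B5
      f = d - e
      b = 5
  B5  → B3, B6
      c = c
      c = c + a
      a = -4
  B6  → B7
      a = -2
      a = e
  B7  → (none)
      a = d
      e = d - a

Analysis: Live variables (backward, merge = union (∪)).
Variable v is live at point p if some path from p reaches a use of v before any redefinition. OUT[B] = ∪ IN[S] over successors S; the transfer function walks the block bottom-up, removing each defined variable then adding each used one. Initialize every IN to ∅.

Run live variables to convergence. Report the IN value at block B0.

Fixpoint table:
  B0: | IN={a, c} | OUT={a, c, e}
  B1: | IN={a, c, e} | OUT={a, c, e}
  B2: | IN={a, c, e} | OUT={a, c, d, e}
  B3: | IN={a, c, d, e} | OUT={a, c, d, e}
  B4: | IN={a, c, d, e} | OUT={a, c, d, e}
  B5: | IN={a, c, d, e} | OUT={a, c, d, e}
  B6: | IN={d, e} | OUT={d}
  B7: | IN={d} | OUT={}

Merge at B0: OUT[B0] = IN[B1] = {a, c, e}
Applying B0's transfer function to that OUT value gives IN[B0] (row B0 above).

Answer: {a, c}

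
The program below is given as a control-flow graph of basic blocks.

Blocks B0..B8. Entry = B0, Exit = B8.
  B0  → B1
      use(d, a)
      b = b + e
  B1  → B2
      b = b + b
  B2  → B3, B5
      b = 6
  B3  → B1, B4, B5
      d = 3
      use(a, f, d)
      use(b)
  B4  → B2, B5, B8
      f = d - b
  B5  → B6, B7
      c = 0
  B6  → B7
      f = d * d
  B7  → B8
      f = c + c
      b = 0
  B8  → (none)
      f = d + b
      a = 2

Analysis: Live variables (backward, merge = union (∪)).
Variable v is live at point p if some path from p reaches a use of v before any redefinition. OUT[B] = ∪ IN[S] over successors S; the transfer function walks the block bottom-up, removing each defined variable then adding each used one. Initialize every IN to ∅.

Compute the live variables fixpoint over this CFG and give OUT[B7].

Per-block solution:
  B0: | IN={a, b, d, e, f} | OUT={a, b, d, f}
  B1: | IN={a, b, d, f} | OUT={a, d, f}
  B2: | IN={a, d, f} | OUT={a, b, d, f}
  B3: | IN={a, b, f} | OUT={a, b, d, f}
  B4: | IN={a, b, d} | OUT={a, b, d, f}
  B5: | IN={d} | OUT={c, d}
  B6: | IN={c, d} | OUT={c, d}
  B7: | IN={c, d} | OUT={b, d}
  B8: | IN={b, d} | OUT={}

Merge at B7: OUT[B7] = IN[B8] = {b, d}

Answer: {b, d}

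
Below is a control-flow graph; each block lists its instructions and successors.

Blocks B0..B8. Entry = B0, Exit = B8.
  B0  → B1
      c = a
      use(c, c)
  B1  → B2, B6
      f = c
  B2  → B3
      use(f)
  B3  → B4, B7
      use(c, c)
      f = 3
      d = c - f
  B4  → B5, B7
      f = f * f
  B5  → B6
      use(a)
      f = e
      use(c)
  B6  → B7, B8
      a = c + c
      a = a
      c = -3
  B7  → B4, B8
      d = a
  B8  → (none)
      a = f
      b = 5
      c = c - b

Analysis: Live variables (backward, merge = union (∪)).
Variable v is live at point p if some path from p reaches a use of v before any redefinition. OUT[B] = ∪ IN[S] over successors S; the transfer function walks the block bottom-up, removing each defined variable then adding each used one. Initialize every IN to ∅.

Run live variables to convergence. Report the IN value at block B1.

Converged values:
  B0:  IN={a, e}  OUT={a, c, e}
  B1:  IN={a, c, e}  OUT={a, c, e, f}
  B2:  IN={a, c, e, f}  OUT={a, c, e}
  B3:  IN={a, c, e}  OUT={a, c, e, f}
  B4:  IN={a, c, e, f}  OUT={a, c, e, f}
  B5:  IN={a, c, e}  OUT={c, e, f}
  B6:  IN={c, e, f}  OUT={a, c, e, f}
  B7:  IN={a, c, e, f}  OUT={a, c, e, f}
  B8:  IN={c, f}  OUT={}

Merge at B1: OUT[B1] = IN[B2] ⊔ IN[B6] = {a, c, e, f}
Applying B1's transfer function to that OUT value gives IN[B1] (row B1 above).

Answer: {a, c, e}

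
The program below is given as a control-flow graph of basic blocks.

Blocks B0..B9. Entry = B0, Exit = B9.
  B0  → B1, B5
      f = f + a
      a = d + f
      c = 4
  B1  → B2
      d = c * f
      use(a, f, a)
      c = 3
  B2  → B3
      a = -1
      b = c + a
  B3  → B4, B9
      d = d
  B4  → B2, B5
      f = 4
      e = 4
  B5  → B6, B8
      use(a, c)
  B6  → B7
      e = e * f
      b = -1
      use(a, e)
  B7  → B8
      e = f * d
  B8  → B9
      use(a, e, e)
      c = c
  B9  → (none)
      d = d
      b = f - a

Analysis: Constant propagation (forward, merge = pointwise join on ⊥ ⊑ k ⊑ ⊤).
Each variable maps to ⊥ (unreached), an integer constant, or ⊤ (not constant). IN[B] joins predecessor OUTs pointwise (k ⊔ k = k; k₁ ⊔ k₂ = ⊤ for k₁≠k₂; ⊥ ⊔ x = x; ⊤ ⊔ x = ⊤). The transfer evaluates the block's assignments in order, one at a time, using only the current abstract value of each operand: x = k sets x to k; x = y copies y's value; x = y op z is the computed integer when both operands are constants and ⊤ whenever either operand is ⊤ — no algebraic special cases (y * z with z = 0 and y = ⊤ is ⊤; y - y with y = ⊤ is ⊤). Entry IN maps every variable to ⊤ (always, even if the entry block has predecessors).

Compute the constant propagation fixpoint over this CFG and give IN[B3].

Per-block solution:
  B0: | IN=(all ⊤) | OUT={c:4; rest ⊤}
  B1: | IN={c:4; rest ⊤} | OUT={c:3; rest ⊤}
  B2: | IN={c:3; rest ⊤} | OUT={a:-1, b:2, c:3; rest ⊤}
  B3: | IN={a:-1, b:2, c:3; rest ⊤} | OUT={a:-1, b:2, c:3; rest ⊤}
  B4: | IN={a:-1, b:2, c:3; rest ⊤} | OUT={a:-1, b:2, c:3, e:4, f:4; rest ⊤}
  B5: | IN=(all ⊤) | OUT=(all ⊤)
  B6: | IN=(all ⊤) | OUT={b:-1; rest ⊤}
  B7: | IN={b:-1; rest ⊤} | OUT={b:-1; rest ⊤}
  B8: | IN=(all ⊤) | OUT=(all ⊤)
  B9: | IN=(all ⊤) | OUT=(all ⊤)

Merge at B3: IN[B3] = OUT[B2] = {a: -1, b: 2, c: 3, d: ⊤, e: ⊤, f: ⊤}

Answer: {a: -1, b: 2, c: 3, d: ⊤, e: ⊤, f: ⊤}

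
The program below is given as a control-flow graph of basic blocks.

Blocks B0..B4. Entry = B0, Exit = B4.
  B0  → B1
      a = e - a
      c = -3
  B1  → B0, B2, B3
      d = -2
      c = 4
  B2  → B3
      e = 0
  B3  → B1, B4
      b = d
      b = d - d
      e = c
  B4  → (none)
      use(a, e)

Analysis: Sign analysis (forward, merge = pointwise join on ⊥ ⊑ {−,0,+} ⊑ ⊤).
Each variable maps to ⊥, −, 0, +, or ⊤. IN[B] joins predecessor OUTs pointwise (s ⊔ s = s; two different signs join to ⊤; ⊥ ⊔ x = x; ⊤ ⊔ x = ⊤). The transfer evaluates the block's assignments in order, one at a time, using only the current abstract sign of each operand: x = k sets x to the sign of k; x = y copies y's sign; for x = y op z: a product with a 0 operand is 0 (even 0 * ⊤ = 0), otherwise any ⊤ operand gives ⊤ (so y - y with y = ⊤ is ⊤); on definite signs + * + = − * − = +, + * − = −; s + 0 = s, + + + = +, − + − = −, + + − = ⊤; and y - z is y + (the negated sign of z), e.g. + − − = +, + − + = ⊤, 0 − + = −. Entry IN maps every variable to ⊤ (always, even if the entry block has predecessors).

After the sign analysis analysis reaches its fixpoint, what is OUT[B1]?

Converged values:
  B0:   IN=(all ⊤)   OUT={c:-; rest ⊤}
  B1:   IN=(all ⊤)   OUT={c:+, d:-; rest ⊤}
  B2:   IN={c:+, d:-; rest ⊤}   OUT={c:+, d:-, e:0; rest ⊤}
  B3:   IN={c:+, d:-; rest ⊤}   OUT={c:+, d:-, e:+; rest ⊤}
  B4:   IN={c:+, d:-, e:+; rest ⊤}   OUT={c:+, d:-, e:+; rest ⊤}

Merge at B1: IN[B1] = OUT[B0] ⊔ OUT[B3] = {a: ⊤, b: ⊤, c: ⊤, d: ⊤, e: ⊤, f: ⊤}
Applying B1's transfer function to that IN value gives OUT[B1] (row B1 above).

Answer: {a: ⊤, b: ⊤, c: +, d: -, e: ⊤, f: ⊤}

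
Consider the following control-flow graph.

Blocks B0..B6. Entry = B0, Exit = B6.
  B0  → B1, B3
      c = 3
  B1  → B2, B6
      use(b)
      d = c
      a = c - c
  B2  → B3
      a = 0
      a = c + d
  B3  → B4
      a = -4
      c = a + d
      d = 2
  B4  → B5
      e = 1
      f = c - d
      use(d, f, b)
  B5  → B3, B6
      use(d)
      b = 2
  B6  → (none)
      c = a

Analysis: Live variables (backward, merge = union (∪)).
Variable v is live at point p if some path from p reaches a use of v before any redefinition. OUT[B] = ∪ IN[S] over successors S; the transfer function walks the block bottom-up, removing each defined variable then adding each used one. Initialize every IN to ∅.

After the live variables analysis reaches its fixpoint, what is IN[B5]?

Per-block solution:
  B0:   IN={b, d}   OUT={b, c, d}
  B1:   IN={b, c}   OUT={a, b, c, d}
  B2:   IN={b, c, d}   OUT={b, d}
  B3:   IN={b, d}   OUT={a, b, c, d}
  B4:   IN={a, b, c, d}   OUT={a, d}
  B5:   IN={a, d}   OUT={a, b, d}
  B6:   IN={a}   OUT={}

Merge at B5: OUT[B5] = IN[B3] ⊔ IN[B6] = {a, b, d}
Applying B5's transfer function to that OUT value gives IN[B5] (row B5 above).

Answer: {a, d}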